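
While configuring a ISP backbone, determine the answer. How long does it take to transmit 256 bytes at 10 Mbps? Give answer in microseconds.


Given: packet = 256 bytes, bandwidth = 10 Mbps
Packet in bits = 256 * 8 = 2048 bits
Bandwidth = 10 * 10^6 = 10000000 bps
Time = 2048 / 10000000 seconds
Time in us = 2048 * 10^6 / 10000000 = 204.8

204.8


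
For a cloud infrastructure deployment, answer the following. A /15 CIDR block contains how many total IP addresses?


Given: CIDR prefix /15
Host bits = 32 - 15 = 17
Total addresses = 2^17 = 131072

131072


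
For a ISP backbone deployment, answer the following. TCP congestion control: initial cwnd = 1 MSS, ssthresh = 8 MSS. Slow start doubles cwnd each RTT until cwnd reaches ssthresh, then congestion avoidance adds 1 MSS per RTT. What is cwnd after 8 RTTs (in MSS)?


RTT 0: cwnd = 1 MSS (initial)
RTT 1: cwnd = 2 MSS (slow start, doubled)
RTT 2: cwnd = 4 MSS (slow start, doubled)
RTT 3: cwnd = 8 MSS (slow start, doubled)
RTT 4: cwnd = 9 MSS (congestion avoidance, +1)
RTT 5: cwnd = 10 MSS (congestion avoidance, +1)
RTT 6: cwnd = 11 MSS (congestion avoidance, +1)
RTT 7: cwnd = 12 MSS (congestion avoidance, +1)
RTT 8: cwnd = 13 MSS (congestion avoidance, +1)

13


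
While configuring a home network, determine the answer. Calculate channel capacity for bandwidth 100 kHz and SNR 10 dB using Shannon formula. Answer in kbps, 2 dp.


Given: B = 100 kHz, SNR = 10 dB
SNR linear = 10^(10/10) = 10
1 + SNR = 11
log2(11) = 3.4594316186
C = 100 * 1000 * 3.4594316186 = 345943.1619 bps
C = 345.943162 kbps -> 345.94 kbps (2 dp)

345.94


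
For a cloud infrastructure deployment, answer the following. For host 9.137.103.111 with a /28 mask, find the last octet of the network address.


Given: IP = 9.137.103.111, prefix = /28
Subnet mask = 255.255.255.240
Last octet of IP: 111
Last octet of mask: 240
Network last octet = 111 AND 240 = 96

96


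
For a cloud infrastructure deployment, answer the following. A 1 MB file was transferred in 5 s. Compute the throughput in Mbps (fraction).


Given: file = 1 MB, time = 5 s
File in Mb = 1 * 8 = 8 Mb
Throughput = 8 / 5 Mbps
Throughput = 8/5 Mbps

8/5


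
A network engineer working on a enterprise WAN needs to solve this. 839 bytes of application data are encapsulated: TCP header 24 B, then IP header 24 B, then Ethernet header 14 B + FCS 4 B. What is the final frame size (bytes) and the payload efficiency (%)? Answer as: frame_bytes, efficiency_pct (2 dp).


TCP segment = 839 + 24 = 863 B
IP packet = 863 + 24 = 887 B
Ethernet frame = 887 + 14 + 4 = 905 B
Efficiency = app / frame = 839 / 905 = 0.927072 = 92.7072% -> 92.71% (2 dp)

905, 92.71


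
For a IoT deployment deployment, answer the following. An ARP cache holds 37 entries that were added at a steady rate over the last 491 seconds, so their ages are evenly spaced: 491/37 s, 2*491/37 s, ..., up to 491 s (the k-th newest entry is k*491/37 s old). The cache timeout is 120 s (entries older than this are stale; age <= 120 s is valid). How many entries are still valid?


Ages are k * 491/37 s for k = 1..37 (spacing = 13.2703 s).
Entry k is valid iff k * 491/37 <= 120 iff k <= 37 * 120 / 491 = 9.0428
n_valid = floor(9.0428) = 9
(n_stale = 37 - 9 = 28)

9


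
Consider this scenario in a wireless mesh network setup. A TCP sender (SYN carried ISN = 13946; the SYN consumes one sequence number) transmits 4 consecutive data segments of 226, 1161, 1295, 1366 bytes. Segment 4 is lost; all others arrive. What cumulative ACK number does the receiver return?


SYN uses sequence number 13946; first data byte = ISN + 1 = 13947.
Segment 1: SEQ = 13947, len = 226 B, covers [13947, 14172]
Segment 2: SEQ = 14173, len = 1161 B, covers [14173, 15333]
Segment 3: SEQ = 15334, len = 1295 B, covers [15334, 16628]
Segment 4: SEQ = 16629, len = 1366 B, covers [16629, 17994] [LOST]
In-order data received: bytes [13947, 16628] (segments 1..3).
Segment 4 missing -> gap begins at byte 16629.
Cumulative ACK = next expected in-order byte = 13947 + 226 + 1161 + 1295 = 16629

16629


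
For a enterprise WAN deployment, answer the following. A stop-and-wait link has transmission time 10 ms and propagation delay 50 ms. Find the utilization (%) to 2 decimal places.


Given: Ttrans = 10 ms, Tprop = 50 ms
RTT = 2 * Tprop = 2 * 50 = 100 ms
U = Ttrans / (Ttrans + RTT)
U = 10 / (10 + 100)
U = 10 / 110 = 0.090909
U% = 9.09%

9.09


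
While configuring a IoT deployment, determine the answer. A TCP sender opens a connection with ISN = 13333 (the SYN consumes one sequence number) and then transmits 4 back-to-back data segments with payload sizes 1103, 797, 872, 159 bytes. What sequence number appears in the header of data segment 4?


The SYN occupies sequence number ISN = 13333, so the first data byte is ISN + 1 = 13334.
SEQ of data segment i = (ISN + 1) + sum of payload sizes of segments 1..i-1.
Segment 1: SEQ = 13334, payload = 1103 bytes
Segment 2: SEQ = 14437, payload = 797 bytes
Segment 3: SEQ = 15234, payload = 872 bytes
Segment 4: SEQ = 16106, payload = 159 bytes
SEQ of segment 4 = 13334 + 1103 + 797 + 872 = 16106

16106


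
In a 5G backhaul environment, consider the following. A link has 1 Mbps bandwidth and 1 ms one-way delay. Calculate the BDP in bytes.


Given: bandwidth = 1 Mbps, delay = 1 ms
BDP in bits = 1 * 10^6 * 1 / 1000
BDP in bits = 1000
BDP in bytes = 1000 / 8 = 125

125


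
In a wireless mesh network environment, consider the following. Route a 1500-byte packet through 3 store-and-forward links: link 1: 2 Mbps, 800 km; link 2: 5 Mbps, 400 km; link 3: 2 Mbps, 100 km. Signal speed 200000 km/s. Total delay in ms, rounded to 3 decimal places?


Packet = 1500 bytes = 12000 bits. Store-and-forward: sum (t_trans + t_prop) per link.
Link 1: t_trans = 12000/(2*10^6) s = 6.0000 ms; t_prop = 800/200000 s = 4.0000 ms; subtotal = 10.0000 ms
Link 2: t_trans = 12000/(5*10^6) s = 2.4000 ms; t_prop = 400/200000 s = 2.0000 ms; subtotal = 4.4000 ms
Link 3: t_trans = 12000/(2*10^6) s = 6.0000 ms; t_prop = 100/200000 s = 0.5000 ms; subtotal = 6.5000 ms
End-to-end = 10.0000 + 4.4000 + 6.5000 = 20.9000 ms -> 20.900 ms (3 dp)

20.900


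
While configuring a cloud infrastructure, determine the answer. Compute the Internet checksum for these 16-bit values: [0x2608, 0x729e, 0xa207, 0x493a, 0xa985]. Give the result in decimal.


Given words: [0x2608, 0x729e, 0xa207, 0x493a, 0xa985]
Step 1: Sum all words
Raw sum = 9736 + 29342 + 41479 + 18746 + 43397 = 142700
Step 2: Fold carry: (11628 + 2) = 11630
One's complement = ~11630 & 0xFFFF = 53905

53905


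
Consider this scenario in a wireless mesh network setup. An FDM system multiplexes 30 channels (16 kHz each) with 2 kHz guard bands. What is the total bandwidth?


Given: 30 channels, 16 kHz each, guard = 2 kHz
Channel bandwidth = 30 * 16 = 480 kHz
Guard bands = 29 gaps * 2 kHz = 58 kHz
Total = 480 + 58 = 538 kHz

538


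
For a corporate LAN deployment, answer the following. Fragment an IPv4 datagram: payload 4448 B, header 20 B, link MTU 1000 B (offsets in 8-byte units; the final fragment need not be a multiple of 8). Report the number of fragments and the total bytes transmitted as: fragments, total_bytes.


Max data per non-final fragment = floor((MTU - header)/8)*8 = floor((1000 - 20)/8)*8 = floor(980/8)*8 = 976 B
Final fragment needs no 8-byte alignment: it can carry up to MTU - header = 980 B
Non-final fragments needed = ceil((payload - 980) / 976) = ceil(3468/976) = ceil(3.5533) = 4
Number of fragments = 4 + 1 = 5
Fragment sizes (data): 4 * 976 B + 544 B (last, 544 <= 980 OK)
Total bytes sent = payload + n_frags * header = 4448 + 5*20 = 4448 + 100 = 4548 B

5, 4548


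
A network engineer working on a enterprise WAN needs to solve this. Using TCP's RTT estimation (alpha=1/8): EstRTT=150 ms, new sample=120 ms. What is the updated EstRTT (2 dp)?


Given: EstRTT = 150 ms, SampleRTT = 120 ms, alpha = 1/8
New EstRTT = (1 - alpha) * EstRTT + alpha * SampleRTT
(7/8) * 150 = 131.25
(1/8) * 120 = 15
New EstRTT = 131.25 + 15 = 146.25 ms -> 146.25 ms (2 dp)

146.25


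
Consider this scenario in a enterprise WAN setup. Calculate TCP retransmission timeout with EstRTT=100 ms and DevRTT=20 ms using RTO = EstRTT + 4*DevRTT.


Given: EstRTT = 100 ms, DevRTT = 20 ms
Timeout = EstRTT + 4 * DevRTT
4 * DevRTT = 4 * 20 = 80
Timeout = 100 + 80 = 180 ms

180


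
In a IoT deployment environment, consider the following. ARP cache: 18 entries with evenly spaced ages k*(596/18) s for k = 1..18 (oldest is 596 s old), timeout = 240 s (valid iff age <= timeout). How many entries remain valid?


Ages are k * 596/18 s for k = 1..18 (spacing = 33.1111 s).
Entry k is valid iff k * 596/18 <= 240 iff k <= 18 * 240 / 596 = 7.2483
n_valid = floor(7.2483) = 7
(n_stale = 18 - 7 = 11)

7


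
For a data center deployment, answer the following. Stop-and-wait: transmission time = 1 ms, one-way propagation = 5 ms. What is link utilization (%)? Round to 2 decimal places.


Given: Ttrans = 1 ms, Tprop = 5 ms
RTT = 2 * Tprop = 2 * 5 = 10 ms
U = Ttrans / (Ttrans + RTT)
U = 1 / (1 + 10)
U = 1 / 11 = 0.090909
U% = 9.09%

9.09


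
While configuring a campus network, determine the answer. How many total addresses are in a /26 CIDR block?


Given: CIDR prefix /26
Host bits = 32 - 26 = 6
Total addresses = 2^6 = 64

64


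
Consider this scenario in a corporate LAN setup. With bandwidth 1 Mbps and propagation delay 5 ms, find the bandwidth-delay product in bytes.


Given: bandwidth = 1 Mbps, delay = 5 ms
BDP in bits = 1 * 10^6 * 5 / 1000
BDP in bits = 5000
BDP in bytes = 5000 / 8 = 625

625


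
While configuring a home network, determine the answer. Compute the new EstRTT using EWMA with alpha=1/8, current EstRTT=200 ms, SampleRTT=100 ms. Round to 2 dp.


Given: EstRTT = 200 ms, SampleRTT = 100 ms, alpha = 1/8
New EstRTT = (1 - alpha) * EstRTT + alpha * SampleRTT
(7/8) * 200 = 175
(1/8) * 100 = 12.5
New EstRTT = 175 + 12.5 = 187.5 ms -> 187.50 ms (2 dp)

187.50


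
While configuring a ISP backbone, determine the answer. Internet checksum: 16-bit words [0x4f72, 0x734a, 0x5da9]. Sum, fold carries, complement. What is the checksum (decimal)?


Given words: [0x4f72, 0x734a, 0x5da9]
Step 1: Sum all words
Raw sum = 20338 + 29514 + 23977 = 73829
Step 2: Fold carry: (8293 + 1) = 8294
One's complement = ~8294 & 0xFFFF = 57241

57241


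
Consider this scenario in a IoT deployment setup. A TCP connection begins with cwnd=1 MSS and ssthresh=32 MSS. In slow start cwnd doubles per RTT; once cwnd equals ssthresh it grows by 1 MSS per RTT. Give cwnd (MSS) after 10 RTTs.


RTT 0: cwnd = 1 MSS (initial)
RTT 1: cwnd = 2 MSS (slow start, doubled)
RTT 2: cwnd = 4 MSS (slow start, doubled)
RTT 3: cwnd = 8 MSS (slow start, doubled)
RTT 4: cwnd = 16 MSS (slow start, doubled)
RTT 5: cwnd = 32 MSS (slow start, doubled)
RTT 6: cwnd = 33 MSS (congestion avoidance, +1)
RTT 7: cwnd = 34 MSS (congestion avoidance, +1)
RTT 8: cwnd = 35 MSS (congestion avoidance, +1)
RTT 9: cwnd = 36 MSS (congestion avoidance, +1)
RTT 10: cwnd = 37 MSS (congestion avoidance, +1)

37


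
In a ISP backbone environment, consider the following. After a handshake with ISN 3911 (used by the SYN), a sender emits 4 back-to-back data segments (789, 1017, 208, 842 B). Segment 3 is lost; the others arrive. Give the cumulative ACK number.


SYN uses sequence number 3911; first data byte = ISN + 1 = 3912.
Segment 1: SEQ = 3912, len = 789 B, covers [3912, 4700]
Segment 2: SEQ = 4701, len = 1017 B, covers [4701, 5717]
Segment 3: SEQ = 5718, len = 208 B, covers [5718, 5925] [LOST]
Segment 4: SEQ = 5926, len = 842 B, covers [5926, 6767]
In-order data received: bytes [3912, 5717] (segments 1..2).
Segment 3 missing -> gap begins at byte 5718; later segments buffered out of order.
Cumulative ACK = next expected in-order byte = 3912 + 789 + 1017 = 5718

5718


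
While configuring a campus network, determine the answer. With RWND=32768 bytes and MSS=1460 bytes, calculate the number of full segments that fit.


Given: RWND = 32768 bytes, MSS = 1460 bytes
Full segments = floor(RWND / MSS)
Full segments = floor(32768 / 1460)
Full segments = floor(22.4438) = 22

22


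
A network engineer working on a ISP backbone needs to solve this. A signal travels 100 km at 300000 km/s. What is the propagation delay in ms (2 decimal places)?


Given: distance = 100 km, speed = 300000 km/s
Delay = distance / speed = 100 / 300000 seconds
Delay in ms = 100 * 1000 / 300000
Delay = 0.3333 ms
Rounded to 2 dp = 0.33 ms

0.33


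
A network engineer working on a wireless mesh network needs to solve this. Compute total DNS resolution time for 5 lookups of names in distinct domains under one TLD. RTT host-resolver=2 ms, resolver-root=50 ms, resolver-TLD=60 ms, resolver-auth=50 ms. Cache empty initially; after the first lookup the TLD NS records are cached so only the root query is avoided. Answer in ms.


Lookup 1 (cold cache): local + root + TLD + auth = 2 + 50 + 60 + 50 = 162 ms
Lookups 2..5 (TLD NS cached -> skip root; new domain -> still ask TLD and auth): local + TLD + auth = 2 + 60 + 50 = 112 ms each
Remaining 4 lookups: 4 * 112 = 448 ms
Total = 162 + 448 = 610 ms

610


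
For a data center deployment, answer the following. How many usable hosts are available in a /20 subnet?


Given: subnet mask /20
Host bits = 32 - 20 = 12
Total addresses = 2^12 = 4096
Usable hosts = 4096 - 2 (network + broadcast) = 4094

4094


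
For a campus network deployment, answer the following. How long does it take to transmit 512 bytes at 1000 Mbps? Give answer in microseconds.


Given: packet = 512 bytes, bandwidth = 1000 Mbps
Packet in bits = 512 * 8 = 4096 bits
Bandwidth = 1000 * 10^6 = 1000000000 bps
Time = 4096 / 1000000000 seconds
Time in us = 4096 * 10^6 / 1000000000 = 4.096

4.096


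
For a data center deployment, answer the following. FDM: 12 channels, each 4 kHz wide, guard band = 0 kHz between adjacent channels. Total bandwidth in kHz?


Given: 12 channels, 4 kHz each, guard = 0 kHz
Channel bandwidth = 12 * 4 = 48 kHz
Guard bands = 11 gaps * 0 kHz = 0 kHz
Total = 48 + 0 = 48 kHz

48


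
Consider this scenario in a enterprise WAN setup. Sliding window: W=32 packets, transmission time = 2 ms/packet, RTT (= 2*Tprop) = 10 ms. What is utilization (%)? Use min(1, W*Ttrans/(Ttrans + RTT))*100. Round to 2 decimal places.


Given: W = 32, Ttrans = 2 ms, RTT = 10 ms (= 2 * Tprop, Tprop = 5 ms)
Cycle time = Ttrans + RTT = 2 + 10 = 12 ms (first packet sent until its ACK returns)
W * Ttrans = 32 * 2 = 64 ms of sending per cycle
W * Ttrans / (Ttrans + RTT) = 64 / 12 = 5.333333
U = min(1, 5.333333) = 1.000000
U% = 100.00%

100.00


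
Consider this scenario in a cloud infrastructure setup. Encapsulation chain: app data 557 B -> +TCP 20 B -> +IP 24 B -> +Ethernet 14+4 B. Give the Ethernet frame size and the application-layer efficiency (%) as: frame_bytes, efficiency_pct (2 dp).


TCP segment = 557 + 20 = 577 B
IP packet = 577 + 24 = 601 B
Ethernet frame = 601 + 14 + 4 = 619 B
Efficiency = app / frame = 557 / 619 = 0.899838 = 89.9838% -> 89.98% (2 dp)

619, 89.98


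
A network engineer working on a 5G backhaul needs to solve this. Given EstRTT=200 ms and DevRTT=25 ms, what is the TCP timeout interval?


Given: EstRTT = 200 ms, DevRTT = 25 ms
Timeout = EstRTT + 4 * DevRTT
4 * DevRTT = 4 * 25 = 100
Timeout = 200 + 100 = 300 ms

300


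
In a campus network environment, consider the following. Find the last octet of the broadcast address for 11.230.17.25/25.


Given: IP = 11.230.17.25, prefix = /25
Host bits = 32 - 25 = 7
Network last octet = 25 AND mask = 0
Host part size = 2^7 - 1 = 127
Broadcast last octet = 0 OR 127 = 127

127


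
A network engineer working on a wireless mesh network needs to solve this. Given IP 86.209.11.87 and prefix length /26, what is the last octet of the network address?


Given: IP = 86.209.11.87, prefix = /26
Subnet mask = 255.255.255.192
Last octet of IP: 87
Last octet of mask: 192
Network last octet = 87 AND 192 = 64

64


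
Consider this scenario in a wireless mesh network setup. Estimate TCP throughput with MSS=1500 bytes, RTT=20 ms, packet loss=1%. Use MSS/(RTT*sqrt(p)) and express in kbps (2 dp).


Given: MSS = 1500 bytes, RTT = 20 ms, loss = 1%
RTT in seconds = 20 / 1000 = 0.02
Loss rate = 1% = 0.01
sqrt(loss) = sqrt(0.01) = 0.1
Throughput (bytes/s) = 1500 / (0.02 * 0.1) = 750000.0000
Throughput (kbps) = 750000.0000 * 8 / 1000 = 6000.000000 -> 6000.00 kbps (2 dp)

6000.00


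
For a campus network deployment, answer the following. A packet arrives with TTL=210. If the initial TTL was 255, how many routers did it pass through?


Given: initial TTL = 255, received TTL = 210
Hops = initial TTL - received TTL
Hops = 255 - 210 = 45

45


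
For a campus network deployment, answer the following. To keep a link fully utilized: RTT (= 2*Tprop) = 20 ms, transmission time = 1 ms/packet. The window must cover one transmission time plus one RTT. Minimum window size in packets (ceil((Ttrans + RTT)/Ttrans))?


Given: Ttrans = 1 ms, RTT = 20 ms (= 2 * Tprop, Tprop = 10 ms)
Time until first ACK returns = Ttrans + RTT = 1 + 20 = 21 ms
Need W * Ttrans >= Ttrans + RTT  ->  W >= (Ttrans + RTT) / Ttrans
(Ttrans + RTT) / Ttrans = 21 / 1 = 21
W_min = ceil(21) = 21

21


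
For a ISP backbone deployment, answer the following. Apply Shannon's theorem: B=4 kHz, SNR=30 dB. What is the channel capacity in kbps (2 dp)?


Given: B = 4 kHz, SNR = 30 dB
SNR linear = 10^(30/10) = 1000
1 + SNR = 1001
log2(1001) = 9.9672262588
C = 4 * 1000 * 9.9672262588 = 39868.9050 bps
C = 39.868905 kbps -> 39.87 kbps (2 dp)

39.87


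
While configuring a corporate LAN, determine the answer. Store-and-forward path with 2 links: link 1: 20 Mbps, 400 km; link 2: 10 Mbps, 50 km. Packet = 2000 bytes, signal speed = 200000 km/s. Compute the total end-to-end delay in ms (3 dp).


Packet = 2000 bytes = 16000 bits. Store-and-forward: sum (t_trans + t_prop) per link.
Link 1: t_trans = 16000/(20*10^6) s = 0.8000 ms; t_prop = 400/200000 s = 2.0000 ms; subtotal = 2.8000 ms
Link 2: t_trans = 16000/(10*10^6) s = 1.6000 ms; t_prop = 50/200000 s = 0.2500 ms; subtotal = 1.8500 ms
End-to-end = 2.8000 + 1.8500 = 4.6500 ms -> 4.650 ms (3 dp)

4.650


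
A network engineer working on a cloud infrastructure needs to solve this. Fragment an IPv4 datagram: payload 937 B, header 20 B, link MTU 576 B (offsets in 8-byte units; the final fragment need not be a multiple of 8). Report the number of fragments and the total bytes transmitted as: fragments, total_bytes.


Max data per non-final fragment = floor((MTU - header)/8)*8 = floor((576 - 20)/8)*8 = floor(556/8)*8 = 552 B
Final fragment needs no 8-byte alignment: it can carry up to MTU - header = 556 B
Non-final fragments needed = ceil((payload - 556) / 552) = ceil(381/552) = ceil(0.6902) = 1
Number of fragments = 1 + 1 = 2
Fragment sizes (data): 1 * 552 B + 385 B (last, 385 <= 556 OK)
Total bytes sent = payload + n_frags * header = 937 + 2*20 = 937 + 40 = 977 B

2, 977


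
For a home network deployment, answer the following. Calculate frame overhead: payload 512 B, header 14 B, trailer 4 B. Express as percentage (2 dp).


Given: payload = 512 B, header = 14 B, trailer = 4 B
Overhead bytes = header + trailer = 14 + 4 = 18
Total frame = payload + overhead = 512 + 18 = 530
Overhead % = 18 / 530 * 100 = 3.3962% -> 3.40% (2 dp)

3.40


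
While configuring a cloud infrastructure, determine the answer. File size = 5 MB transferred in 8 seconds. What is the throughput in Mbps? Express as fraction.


Given: file = 5 MB, time = 8 s
File in Mb = 5 * 8 = 40 Mb
Throughput = 40 / 8 Mbps
Throughput = 5 Mbps

5


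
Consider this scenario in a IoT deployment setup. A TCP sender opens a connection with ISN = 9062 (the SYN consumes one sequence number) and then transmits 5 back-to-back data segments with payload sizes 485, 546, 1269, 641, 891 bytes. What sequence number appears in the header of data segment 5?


The SYN occupies sequence number ISN = 9062, so the first data byte is ISN + 1 = 9063.
SEQ of data segment i = (ISN + 1) + sum of payload sizes of segments 1..i-1.
Segment 1: SEQ = 9063, payload = 485 bytes
Segment 2: SEQ = 9548, payload = 546 bytes
Segment 3: SEQ = 10094, payload = 1269 bytes
Segment 4: SEQ = 11363, payload = 641 bytes
Segment 5: SEQ = 12004, payload = 891 bytes
SEQ of segment 5 = 9063 + 485 + 546 + 1269 + 641 = 12004

12004


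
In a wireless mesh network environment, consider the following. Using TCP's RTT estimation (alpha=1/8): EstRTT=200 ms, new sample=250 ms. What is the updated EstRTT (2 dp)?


Given: EstRTT = 200 ms, SampleRTT = 250 ms, alpha = 1/8
New EstRTT = (1 - alpha) * EstRTT + alpha * SampleRTT
(7/8) * 200 = 175
(1/8) * 250 = 31.25
New EstRTT = 175 + 31.25 = 206.25 ms -> 206.25 ms (2 dp)

206.25


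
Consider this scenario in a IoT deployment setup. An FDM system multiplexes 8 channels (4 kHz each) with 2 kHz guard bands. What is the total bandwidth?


Given: 8 channels, 4 kHz each, guard = 2 kHz
Channel bandwidth = 8 * 4 = 32 kHz
Guard bands = 7 gaps * 2 kHz = 14 kHz
Total = 32 + 14 = 46 kHz

46


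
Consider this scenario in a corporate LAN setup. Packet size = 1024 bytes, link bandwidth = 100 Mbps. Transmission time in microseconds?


Given: packet = 1024 bytes, bandwidth = 100 Mbps
Packet in bits = 1024 * 8 = 8192 bits
Bandwidth = 100 * 10^6 = 100000000 bps
Time = 8192 / 100000000 seconds
Time in us = 8192 * 10^6 / 100000000 = 81.92

81.92


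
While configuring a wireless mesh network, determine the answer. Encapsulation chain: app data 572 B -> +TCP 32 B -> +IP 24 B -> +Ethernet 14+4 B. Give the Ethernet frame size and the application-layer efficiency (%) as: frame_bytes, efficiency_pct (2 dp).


TCP segment = 572 + 32 = 604 B
IP packet = 604 + 24 = 628 B
Ethernet frame = 628 + 14 + 4 = 646 B
Efficiency = app / frame = 572 / 646 = 0.885449 = 88.5449% -> 88.54% (2 dp)

646, 88.54


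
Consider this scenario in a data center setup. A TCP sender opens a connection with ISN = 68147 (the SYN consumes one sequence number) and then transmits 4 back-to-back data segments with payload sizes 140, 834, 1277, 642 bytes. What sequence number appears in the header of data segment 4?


The SYN occupies sequence number ISN = 68147, so the first data byte is ISN + 1 = 68148.
SEQ of data segment i = (ISN + 1) + sum of payload sizes of segments 1..i-1.
Segment 1: SEQ = 68148, payload = 140 bytes
Segment 2: SEQ = 68288, payload = 834 bytes
Segment 3: SEQ = 69122, payload = 1277 bytes
Segment 4: SEQ = 70399, payload = 642 bytes
SEQ of segment 4 = 68148 + 140 + 834 + 1277 = 70399

70399


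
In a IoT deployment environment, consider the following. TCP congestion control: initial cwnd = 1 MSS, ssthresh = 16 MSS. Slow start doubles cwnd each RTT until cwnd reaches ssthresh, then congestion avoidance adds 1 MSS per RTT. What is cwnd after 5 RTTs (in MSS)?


RTT 0: cwnd = 1 MSS (initial)
RTT 1: cwnd = 2 MSS (slow start, doubled)
RTT 2: cwnd = 4 MSS (slow start, doubled)
RTT 3: cwnd = 8 MSS (slow start, doubled)
RTT 4: cwnd = 16 MSS (slow start, doubled)
RTT 5: cwnd = 17 MSS (congestion avoidance, +1)

17


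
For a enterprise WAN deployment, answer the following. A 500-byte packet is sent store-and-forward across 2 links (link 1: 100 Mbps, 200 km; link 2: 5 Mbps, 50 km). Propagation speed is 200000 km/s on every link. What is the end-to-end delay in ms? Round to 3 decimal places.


Packet = 500 bytes = 4000 bits. Store-and-forward: sum (t_trans + t_prop) per link.
Link 1: t_trans = 4000/(100*10^6) s = 0.0400 ms; t_prop = 200/200000 s = 1.0000 ms; subtotal = 1.0400 ms
Link 2: t_trans = 4000/(5*10^6) s = 0.8000 ms; t_prop = 50/200000 s = 0.2500 ms; subtotal = 1.0500 ms
End-to-end = 1.0400 + 1.0500 = 2.0900 ms -> 2.090 ms (3 dp)

2.090


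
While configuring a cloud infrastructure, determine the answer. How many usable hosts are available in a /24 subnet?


Given: subnet mask /24
Host bits = 32 - 24 = 8
Total addresses = 2^8 = 256
Usable hosts = 256 - 2 (network + broadcast) = 254

254


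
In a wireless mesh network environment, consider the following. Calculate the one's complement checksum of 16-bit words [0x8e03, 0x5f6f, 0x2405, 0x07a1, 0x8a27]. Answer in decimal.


Given words: [0x8e03, 0x5f6f, 0x2405, 0x07a1, 0x8a27]
Step 1: Sum all words
Raw sum = 36355 + 24431 + 9221 + 1953 + 35367 = 107327
Step 2: Fold carry: (41791 + 1) = 41792
One's complement = ~41792 & 0xFFFF = 23743

23743


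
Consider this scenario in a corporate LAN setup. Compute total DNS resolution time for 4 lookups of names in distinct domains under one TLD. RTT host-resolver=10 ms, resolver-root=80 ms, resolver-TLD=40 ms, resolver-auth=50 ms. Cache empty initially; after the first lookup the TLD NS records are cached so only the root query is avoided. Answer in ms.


Lookup 1 (cold cache): local + root + TLD + auth = 10 + 80 + 40 + 50 = 180 ms
Lookups 2..4 (TLD NS cached -> skip root; new domain -> still ask TLD and auth): local + TLD + auth = 10 + 40 + 50 = 100 ms each
Remaining 3 lookups: 3 * 100 = 300 ms
Total = 180 + 300 = 480 ms

480


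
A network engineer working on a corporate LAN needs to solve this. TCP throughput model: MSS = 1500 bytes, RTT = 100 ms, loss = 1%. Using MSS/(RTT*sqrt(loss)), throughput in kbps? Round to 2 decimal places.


Given: MSS = 1500 bytes, RTT = 100 ms, loss = 1%
RTT in seconds = 100 / 1000 = 0.1
Loss rate = 1% = 0.01
sqrt(loss) = sqrt(0.01) = 0.1
Throughput (bytes/s) = 1500 / (0.1 * 0.1) = 150000.0000
Throughput (kbps) = 150000.0000 * 8 / 1000 = 1200.000000 -> 1200.00 kbps (2 dp)

1200.00


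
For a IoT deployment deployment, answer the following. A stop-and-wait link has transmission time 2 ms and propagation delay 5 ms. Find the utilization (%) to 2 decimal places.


Given: Ttrans = 2 ms, Tprop = 5 ms
RTT = 2 * Tprop = 2 * 5 = 10 ms
U = Ttrans / (Ttrans + RTT)
U = 2 / (2 + 10)
U = 2 / 12 = 0.166667
U% = 16.67%

16.67


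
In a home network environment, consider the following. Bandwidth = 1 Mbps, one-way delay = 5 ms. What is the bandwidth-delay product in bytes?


Given: bandwidth = 1 Mbps, delay = 5 ms
BDP in bits = 1 * 10^6 * 5 / 1000
BDP in bits = 5000
BDP in bytes = 5000 / 8 = 625

625


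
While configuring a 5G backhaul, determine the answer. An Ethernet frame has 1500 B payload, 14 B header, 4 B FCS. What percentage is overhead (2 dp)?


Given: payload = 1500 B, header = 14 B, trailer = 4 B
Overhead bytes = header + trailer = 14 + 4 = 18
Total frame = payload + overhead = 1500 + 18 = 1518
Overhead % = 18 / 1518 * 100 = 1.1858% -> 1.19% (2 dp)

1.19


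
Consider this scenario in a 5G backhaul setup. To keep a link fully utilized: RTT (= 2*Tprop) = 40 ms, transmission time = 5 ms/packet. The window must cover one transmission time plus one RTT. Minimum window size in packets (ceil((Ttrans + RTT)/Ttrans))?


Given: Ttrans = 5 ms, RTT = 40 ms (= 2 * Tprop, Tprop = 20 ms)
Time until first ACK returns = Ttrans + RTT = 5 + 40 = 45 ms
Need W * Ttrans >= Ttrans + RTT  ->  W >= (Ttrans + RTT) / Ttrans
(Ttrans + RTT) / Ttrans = 45 / 5 = 9
W_min = ceil(9) = 9

9


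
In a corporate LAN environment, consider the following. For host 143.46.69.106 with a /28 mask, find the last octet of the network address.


Given: IP = 143.46.69.106, prefix = /28
Subnet mask = 255.255.255.240
Last octet of IP: 106
Last octet of mask: 240
Network last octet = 106 AND 240 = 96

96


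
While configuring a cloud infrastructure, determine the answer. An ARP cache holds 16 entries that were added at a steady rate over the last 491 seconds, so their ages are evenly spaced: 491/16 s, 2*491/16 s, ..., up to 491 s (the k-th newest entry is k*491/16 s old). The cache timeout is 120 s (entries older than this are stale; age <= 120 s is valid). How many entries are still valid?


Ages are k * 491/16 s for k = 1..16 (spacing = 30.6875 s).
Entry k is valid iff k * 491/16 <= 120 iff k <= 16 * 120 / 491 = 3.9104
n_valid = floor(3.9104) = 3
(n_stale = 16 - 3 = 13)

3


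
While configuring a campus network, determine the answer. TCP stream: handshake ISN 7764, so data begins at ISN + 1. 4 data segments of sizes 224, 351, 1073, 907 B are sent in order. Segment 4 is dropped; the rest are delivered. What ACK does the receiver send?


SYN uses sequence number 7764; first data byte = ISN + 1 = 7765.
Segment 1: SEQ = 7765, len = 224 B, covers [7765, 7988]
Segment 2: SEQ = 7989, len = 351 B, covers [7989, 8339]
Segment 3: SEQ = 8340, len = 1073 B, covers [8340, 9412]
Segment 4: SEQ = 9413, len = 907 B, covers [9413, 10319] [LOST]
In-order data received: bytes [7765, 9412] (segments 1..3).
Segment 4 missing -> gap begins at byte 9413.
Cumulative ACK = next expected in-order byte = 7765 + 224 + 351 + 1073 = 9413

9413


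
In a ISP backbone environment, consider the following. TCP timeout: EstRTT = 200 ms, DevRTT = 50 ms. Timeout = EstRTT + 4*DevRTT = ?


Given: EstRTT = 200 ms, DevRTT = 50 ms
Timeout = EstRTT + 4 * DevRTT
4 * DevRTT = 4 * 50 = 200
Timeout = 200 + 200 = 400 ms

400


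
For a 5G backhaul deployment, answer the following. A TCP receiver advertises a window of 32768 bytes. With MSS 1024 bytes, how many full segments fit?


Given: RWND = 32768 bytes, MSS = 1024 bytes
Full segments = floor(RWND / MSS)
Full segments = floor(32768 / 1024)
Full segments = floor(32.0) = 32

32


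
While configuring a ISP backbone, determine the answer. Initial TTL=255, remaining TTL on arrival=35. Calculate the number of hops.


Given: initial TTL = 255, received TTL = 35
Hops = initial TTL - received TTL
Hops = 255 - 35 = 220

220


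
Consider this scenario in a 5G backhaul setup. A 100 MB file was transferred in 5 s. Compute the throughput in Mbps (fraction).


Given: file = 100 MB, time = 5 s
File in Mb = 100 * 8 = 800 Mb
Throughput = 800 / 5 Mbps
Throughput = 160 Mbps

160


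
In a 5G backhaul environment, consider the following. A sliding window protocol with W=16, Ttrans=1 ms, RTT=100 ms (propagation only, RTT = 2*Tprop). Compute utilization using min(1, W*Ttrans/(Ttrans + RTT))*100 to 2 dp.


Given: W = 16, Ttrans = 1 ms, RTT = 100 ms (= 2 * Tprop, Tprop = 50 ms)
Cycle time = Ttrans + RTT = 1 + 100 = 101 ms (first packet sent until its ACK returns)
W * Ttrans = 16 * 1 = 16 ms of sending per cycle
W * Ttrans / (Ttrans + RTT) = 16 / 101 = 0.158416
U = min(1, 0.158416) = 0.158416
U% = 15.84%

15.84


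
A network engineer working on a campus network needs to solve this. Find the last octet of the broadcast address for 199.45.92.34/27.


Given: IP = 199.45.92.34, prefix = /27
Host bits = 32 - 27 = 5
Network last octet = 34 AND mask = 32
Host part size = 2^5 - 1 = 31
Broadcast last octet = 32 OR 31 = 63

63


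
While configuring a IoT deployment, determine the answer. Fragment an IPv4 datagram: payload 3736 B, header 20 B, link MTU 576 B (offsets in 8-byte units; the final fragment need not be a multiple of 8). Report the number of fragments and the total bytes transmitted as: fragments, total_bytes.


Max data per non-final fragment = floor((MTU - header)/8)*8 = floor((576 - 20)/8)*8 = floor(556/8)*8 = 552 B
Final fragment needs no 8-byte alignment: it can carry up to MTU - header = 556 B
Non-final fragments needed = ceil((payload - 556) / 552) = ceil(3180/552) = ceil(5.7609) = 6
Number of fragments = 6 + 1 = 7
Fragment sizes (data): 6 * 552 B + 424 B (last, 424 <= 556 OK)
Total bytes sent = payload + n_frags * header = 3736 + 7*20 = 3736 + 140 = 3876 B

7, 3876


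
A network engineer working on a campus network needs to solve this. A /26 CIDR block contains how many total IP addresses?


Given: CIDR prefix /26
Host bits = 32 - 26 = 6
Total addresses = 2^6 = 64

64


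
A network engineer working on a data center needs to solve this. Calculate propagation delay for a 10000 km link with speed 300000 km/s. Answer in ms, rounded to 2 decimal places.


Given: distance = 10000 km, speed = 300000 km/s
Delay = distance / speed = 10000 / 300000 seconds
Delay in ms = 10000 * 1000 / 300000
Delay = 33.3333 ms
Rounded to 2 dp = 33.33 ms

33.33


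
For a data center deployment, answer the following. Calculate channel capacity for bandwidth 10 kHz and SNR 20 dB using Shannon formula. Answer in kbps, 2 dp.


Given: B = 10 kHz, SNR = 20 dB
SNR linear = 10^(20/10) = 100
1 + SNR = 101
log2(101) = 6.6582114828
C = 10 * 1000 * 6.6582114828 = 66582.1148 bps
C = 66.582115 kbps -> 66.58 kbps (2 dp)

66.58


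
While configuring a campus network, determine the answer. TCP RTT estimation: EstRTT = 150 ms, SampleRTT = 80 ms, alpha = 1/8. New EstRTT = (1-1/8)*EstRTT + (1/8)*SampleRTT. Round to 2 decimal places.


Given: EstRTT = 150 ms, SampleRTT = 80 ms, alpha = 1/8
New EstRTT = (1 - alpha) * EstRTT + alpha * SampleRTT
(7/8) * 150 = 131.25
(1/8) * 80 = 10
New EstRTT = 131.25 + 10 = 141.25 ms -> 141.25 ms (2 dp)

141.25


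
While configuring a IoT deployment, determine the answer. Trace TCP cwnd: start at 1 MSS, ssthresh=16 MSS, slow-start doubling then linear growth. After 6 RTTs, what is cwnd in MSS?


RTT 0: cwnd = 1 MSS (initial)
RTT 1: cwnd = 2 MSS (slow start, doubled)
RTT 2: cwnd = 4 MSS (slow start, doubled)
RTT 3: cwnd = 8 MSS (slow start, doubled)
RTT 4: cwnd = 16 MSS (slow start, doubled)
RTT 5: cwnd = 17 MSS (congestion avoidance, +1)
RTT 6: cwnd = 18 MSS (congestion avoidance, +1)

18


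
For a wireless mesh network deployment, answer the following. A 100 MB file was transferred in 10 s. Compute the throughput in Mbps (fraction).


Given: file = 100 MB, time = 10 s
File in Mb = 100 * 8 = 800 Mb
Throughput = 800 / 10 Mbps
Throughput = 80 Mbps

80


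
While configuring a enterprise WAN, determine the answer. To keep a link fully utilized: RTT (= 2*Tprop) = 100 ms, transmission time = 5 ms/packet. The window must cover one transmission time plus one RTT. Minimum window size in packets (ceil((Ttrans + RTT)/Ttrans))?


Given: Ttrans = 5 ms, RTT = 100 ms (= 2 * Tprop, Tprop = 50 ms)
Time until first ACK returns = Ttrans + RTT = 5 + 100 = 105 ms
Need W * Ttrans >= Ttrans + RTT  ->  W >= (Ttrans + RTT) / Ttrans
(Ttrans + RTT) / Ttrans = 105 / 5 = 21
W_min = ceil(21) = 21

21


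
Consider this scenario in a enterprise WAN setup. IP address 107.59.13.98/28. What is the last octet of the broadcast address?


Given: IP = 107.59.13.98, prefix = /28
Host bits = 32 - 28 = 4
Network last octet = 98 AND mask = 96
Host part size = 2^4 - 1 = 15
Broadcast last octet = 96 OR 15 = 111

111


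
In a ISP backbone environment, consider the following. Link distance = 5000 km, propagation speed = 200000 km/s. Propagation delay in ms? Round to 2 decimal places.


Given: distance = 5000 km, speed = 200000 km/s
Delay = distance / speed = 5000 / 200000 seconds
Delay in ms = 5000 * 1000 / 200000
Delay = 25.0000 ms
Rounded to 2 dp = 25.00 ms

25.00


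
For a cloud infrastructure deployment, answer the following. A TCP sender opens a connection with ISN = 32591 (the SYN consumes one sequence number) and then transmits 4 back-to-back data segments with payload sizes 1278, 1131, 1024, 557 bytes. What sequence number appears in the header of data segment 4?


The SYN occupies sequence number ISN = 32591, so the first data byte is ISN + 1 = 32592.
SEQ of data segment i = (ISN + 1) + sum of payload sizes of segments 1..i-1.
Segment 1: SEQ = 32592, payload = 1278 bytes
Segment 2: SEQ = 33870, payload = 1131 bytes
Segment 3: SEQ = 35001, payload = 1024 bytes
Segment 4: SEQ = 36025, payload = 557 bytes
SEQ of segment 4 = 32592 + 1278 + 1131 + 1024 = 36025

36025


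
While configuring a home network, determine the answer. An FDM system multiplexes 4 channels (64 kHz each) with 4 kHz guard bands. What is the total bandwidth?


Given: 4 channels, 64 kHz each, guard = 4 kHz
Channel bandwidth = 4 * 64 = 256 kHz
Guard bands = 3 gaps * 4 kHz = 12 kHz
Total = 256 + 12 = 268 kHz

268


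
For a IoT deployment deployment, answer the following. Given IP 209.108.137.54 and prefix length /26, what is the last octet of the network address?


Given: IP = 209.108.137.54, prefix = /26
Subnet mask = 255.255.255.192
Last octet of IP: 54
Last octet of mask: 192
Network last octet = 54 AND 192 = 0

0


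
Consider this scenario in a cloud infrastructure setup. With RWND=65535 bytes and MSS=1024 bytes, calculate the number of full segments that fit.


Given: RWND = 65535 bytes, MSS = 1024 bytes
Full segments = floor(RWND / MSS)
Full segments = floor(65535 / 1024)
Full segments = floor(63.999) = 63

63


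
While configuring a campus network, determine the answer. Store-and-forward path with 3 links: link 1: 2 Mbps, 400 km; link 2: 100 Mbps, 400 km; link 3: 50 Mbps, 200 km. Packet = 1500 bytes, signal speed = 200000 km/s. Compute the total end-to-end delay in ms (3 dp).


Packet = 1500 bytes = 12000 bits. Store-and-forward: sum (t_trans + t_prop) per link.
Link 1: t_trans = 12000/(2*10^6) s = 6.0000 ms; t_prop = 400/200000 s = 2.0000 ms; subtotal = 8.0000 ms
Link 2: t_trans = 12000/(100*10^6) s = 0.1200 ms; t_prop = 400/200000 s = 2.0000 ms; subtotal = 2.1200 ms
Link 3: t_trans = 12000/(50*10^6) s = 0.2400 ms; t_prop = 200/200000 s = 1.0000 ms; subtotal = 1.2400 ms
End-to-end = 8.0000 + 2.1200 + 1.2400 = 11.3600 ms -> 11.360 ms (3 dp)

11.360


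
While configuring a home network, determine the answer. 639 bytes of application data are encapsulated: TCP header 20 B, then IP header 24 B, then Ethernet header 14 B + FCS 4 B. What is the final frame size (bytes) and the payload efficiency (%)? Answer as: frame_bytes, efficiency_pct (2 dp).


TCP segment = 639 + 20 = 659 B
IP packet = 659 + 24 = 683 B
Ethernet frame = 683 + 14 + 4 = 701 B
Efficiency = app / frame = 639 / 701 = 0.911555 = 91.1555% -> 91.16% (2 dp)

701, 91.16


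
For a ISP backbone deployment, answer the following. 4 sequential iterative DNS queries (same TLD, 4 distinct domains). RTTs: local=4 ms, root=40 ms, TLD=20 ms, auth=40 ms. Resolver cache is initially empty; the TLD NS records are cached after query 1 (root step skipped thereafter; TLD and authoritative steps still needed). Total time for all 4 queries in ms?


Lookup 1 (cold cache): local + root + TLD + auth = 4 + 40 + 20 + 40 = 104 ms
Lookups 2..4 (TLD NS cached -> skip root; new domain -> still ask TLD and auth): local + TLD + auth = 4 + 20 + 40 = 64 ms each
Remaining 3 lookups: 3 * 64 = 192 ms
Total = 104 + 192 = 296 ms

296


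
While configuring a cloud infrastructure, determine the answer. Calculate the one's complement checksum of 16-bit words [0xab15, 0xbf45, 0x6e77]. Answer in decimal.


Given words: [0xab15, 0xbf45, 0x6e77]
Step 1: Sum all words
Raw sum = 43797 + 48965 + 28279 = 121041
Step 2: Fold carry: (55505 + 1) = 55506
One's complement = ~55506 & 0xFFFF = 10029

10029


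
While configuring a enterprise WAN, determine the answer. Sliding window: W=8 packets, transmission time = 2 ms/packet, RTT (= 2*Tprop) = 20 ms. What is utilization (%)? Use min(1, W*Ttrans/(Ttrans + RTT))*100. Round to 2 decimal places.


Given: W = 8, Ttrans = 2 ms, RTT = 20 ms (= 2 * Tprop, Tprop = 10 ms)
Cycle time = Ttrans + RTT = 2 + 20 = 22 ms (first packet sent until its ACK returns)
W * Ttrans = 8 * 2 = 16 ms of sending per cycle
W * Ttrans / (Ttrans + RTT) = 16 / 22 = 0.727273
U = min(1, 0.727273) = 0.727273
U% = 72.73%

72.73


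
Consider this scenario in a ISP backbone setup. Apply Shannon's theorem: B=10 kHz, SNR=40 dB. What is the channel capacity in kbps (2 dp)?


Given: B = 10 kHz, SNR = 40 dB
SNR linear = 10^(40/10) = 10000
1 + SNR = 10001
log2(10001) = 13.2878566418
C = 10 * 1000 * 13.2878566418 = 132878.5664 bps
C = 132.878566 kbps -> 132.88 kbps (2 dp)

132.88


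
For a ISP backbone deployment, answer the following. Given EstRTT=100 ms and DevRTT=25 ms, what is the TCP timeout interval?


Given: EstRTT = 100 ms, DevRTT = 25 ms
Timeout = EstRTT + 4 * DevRTT
4 * DevRTT = 4 * 25 = 100
Timeout = 100 + 100 = 200 ms

200


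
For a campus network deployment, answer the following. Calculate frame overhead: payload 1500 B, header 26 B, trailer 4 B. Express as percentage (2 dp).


Given: payload = 1500 B, header = 26 B, trailer = 4 B
Overhead bytes = header + trailer = 26 + 4 = 30
Total frame = payload + overhead = 1500 + 30 = 1530
Overhead % = 30 / 1530 * 100 = 1.9608% -> 1.96% (2 dp)

1.96
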